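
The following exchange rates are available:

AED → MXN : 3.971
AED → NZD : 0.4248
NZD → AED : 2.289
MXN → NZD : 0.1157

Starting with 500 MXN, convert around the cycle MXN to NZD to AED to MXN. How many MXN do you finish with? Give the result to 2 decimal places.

500 MXN × 0.1157 = 57.85 NZD
57.85 NZD × 2.289 = 132.41865 AED
132.41865 AED × 3.971 = 525.83445915 MXN

525.83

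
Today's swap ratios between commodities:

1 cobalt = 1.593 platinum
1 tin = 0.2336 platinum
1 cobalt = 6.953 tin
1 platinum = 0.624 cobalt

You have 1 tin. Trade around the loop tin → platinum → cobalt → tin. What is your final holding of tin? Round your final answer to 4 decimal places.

1.0135

1 tin × 0.2336 = 0.2336 platinum
0.2336 platinum × 0.624 = 0.1457664 cobalt
0.1457664 cobalt × 6.953 = 1.0135137792 tin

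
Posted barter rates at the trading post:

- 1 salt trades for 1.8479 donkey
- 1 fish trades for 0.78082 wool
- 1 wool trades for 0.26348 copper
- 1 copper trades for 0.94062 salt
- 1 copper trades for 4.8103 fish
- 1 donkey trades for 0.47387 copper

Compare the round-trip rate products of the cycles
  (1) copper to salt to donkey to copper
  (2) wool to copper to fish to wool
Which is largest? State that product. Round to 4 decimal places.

(1) 0.94062 × 1.8479 × 0.47387 = 0.82367
(2) 0.26348 × 4.8103 × 0.78082 = 0.98963
Highest is cycle (2) at 0.9896 (≤1, no arbitrage).

0.9896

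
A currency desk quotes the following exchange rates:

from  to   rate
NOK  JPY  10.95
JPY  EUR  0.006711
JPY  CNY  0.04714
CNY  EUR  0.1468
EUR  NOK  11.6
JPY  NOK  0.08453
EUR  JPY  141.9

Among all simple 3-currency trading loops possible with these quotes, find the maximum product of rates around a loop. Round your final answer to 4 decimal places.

JPY→CNY→EUR→JPY: 0.04714 × 0.1468 × 141.9 = 0.98197
JPY→EUR→NOK→JPY: 0.006711 × 11.6 × 10.95 = 0.85243
Maximum is JPY→CNY→EUR→JPY at 0.9820; no arbitrage — every cycle loses value.

0.9820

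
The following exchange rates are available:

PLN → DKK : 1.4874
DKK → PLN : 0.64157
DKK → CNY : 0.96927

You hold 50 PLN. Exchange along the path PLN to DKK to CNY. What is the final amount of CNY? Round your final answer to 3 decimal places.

50 PLN × 1.4874 = 74.37 DKK
74.37 DKK × 0.96927 = 72.0846099 CNY

72.085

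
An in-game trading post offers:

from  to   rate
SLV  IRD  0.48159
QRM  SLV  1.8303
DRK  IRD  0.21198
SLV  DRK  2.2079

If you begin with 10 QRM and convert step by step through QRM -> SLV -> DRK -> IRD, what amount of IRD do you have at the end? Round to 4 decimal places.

10 QRM × 1.8303 = 18.303 SLV
18.303 SLV × 2.2079 = 40.4111937 DRK
40.4111937 DRK × 0.21198 = 8.566364840526 IRD

8.5664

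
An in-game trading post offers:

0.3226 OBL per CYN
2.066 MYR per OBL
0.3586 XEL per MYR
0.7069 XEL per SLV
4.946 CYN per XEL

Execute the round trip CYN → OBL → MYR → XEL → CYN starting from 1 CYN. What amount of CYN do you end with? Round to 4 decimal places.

1 CYN × 0.3226 = 0.3226 OBL
0.3226 OBL × 2.066 = 0.6664916 MYR
0.6664916 MYR × 0.3586 = 0.23900388776 XEL
0.23900388776 XEL × 4.946 = 1.18211322886096 CYN

1.1821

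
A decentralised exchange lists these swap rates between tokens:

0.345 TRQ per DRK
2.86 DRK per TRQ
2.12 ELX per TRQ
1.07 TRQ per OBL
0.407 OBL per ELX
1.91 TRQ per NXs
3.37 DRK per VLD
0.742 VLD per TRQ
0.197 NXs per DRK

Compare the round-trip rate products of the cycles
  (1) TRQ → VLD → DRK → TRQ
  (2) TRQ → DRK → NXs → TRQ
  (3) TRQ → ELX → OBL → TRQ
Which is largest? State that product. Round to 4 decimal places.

(1) 0.742 × 3.37 × 0.345 = 0.86269
(2) 2.86 × 0.197 × 1.91 = 1.07613
(3) 2.12 × 0.407 × 1.07 = 0.92324
Highest is cycle (2) at 1.0761 (>1, arbitrage).

1.0761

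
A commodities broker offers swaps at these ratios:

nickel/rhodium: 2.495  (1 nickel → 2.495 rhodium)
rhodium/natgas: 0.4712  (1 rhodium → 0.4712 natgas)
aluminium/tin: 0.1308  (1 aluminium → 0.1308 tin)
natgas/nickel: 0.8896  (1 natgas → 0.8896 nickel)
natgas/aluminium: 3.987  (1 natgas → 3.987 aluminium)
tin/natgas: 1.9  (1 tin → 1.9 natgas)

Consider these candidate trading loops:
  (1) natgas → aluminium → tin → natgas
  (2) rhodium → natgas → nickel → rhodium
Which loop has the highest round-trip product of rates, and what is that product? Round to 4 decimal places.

1.0459

(1) 3.987 × 0.1308 × 1.9 = 0.99085
(2) 0.4712 × 0.8896 × 2.495 = 1.04585
Highest is cycle (2) at 1.0459 (>1, arbitrage).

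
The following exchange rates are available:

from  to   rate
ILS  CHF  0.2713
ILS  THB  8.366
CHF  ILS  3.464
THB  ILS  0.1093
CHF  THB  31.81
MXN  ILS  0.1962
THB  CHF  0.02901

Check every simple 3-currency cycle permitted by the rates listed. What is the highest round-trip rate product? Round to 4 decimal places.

0.9433

THB→ILS→CHF→THB: 0.1093 × 0.2713 × 31.81 = 0.94326
THB→CHF→ILS→THB: 0.02901 × 3.464 × 8.366 = 0.84070
Maximum is THB→ILS→CHF→THB at 0.9433; no arbitrage — every cycle loses value.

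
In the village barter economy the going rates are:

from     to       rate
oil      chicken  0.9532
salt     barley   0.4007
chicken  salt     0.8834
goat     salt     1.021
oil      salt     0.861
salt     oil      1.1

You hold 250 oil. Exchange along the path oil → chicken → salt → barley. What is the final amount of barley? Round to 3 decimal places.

84.353

250 oil × 0.9532 = 238.3 chicken
238.3 chicken × 0.8834 = 210.51422 salt
210.51422 salt × 0.4007 = 84.353047954 barley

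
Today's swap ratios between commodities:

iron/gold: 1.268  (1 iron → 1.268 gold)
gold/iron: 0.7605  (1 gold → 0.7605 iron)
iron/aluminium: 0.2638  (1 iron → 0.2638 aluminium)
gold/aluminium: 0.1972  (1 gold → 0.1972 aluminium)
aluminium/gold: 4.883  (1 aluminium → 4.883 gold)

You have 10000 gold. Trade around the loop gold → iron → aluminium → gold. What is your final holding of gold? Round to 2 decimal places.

10000 gold × 0.7605 = 7605 iron
7605 iron × 0.2638 = 2006.199 aluminium
2006.199 aluminium × 4.883 = 9796.269717 gold

9796.27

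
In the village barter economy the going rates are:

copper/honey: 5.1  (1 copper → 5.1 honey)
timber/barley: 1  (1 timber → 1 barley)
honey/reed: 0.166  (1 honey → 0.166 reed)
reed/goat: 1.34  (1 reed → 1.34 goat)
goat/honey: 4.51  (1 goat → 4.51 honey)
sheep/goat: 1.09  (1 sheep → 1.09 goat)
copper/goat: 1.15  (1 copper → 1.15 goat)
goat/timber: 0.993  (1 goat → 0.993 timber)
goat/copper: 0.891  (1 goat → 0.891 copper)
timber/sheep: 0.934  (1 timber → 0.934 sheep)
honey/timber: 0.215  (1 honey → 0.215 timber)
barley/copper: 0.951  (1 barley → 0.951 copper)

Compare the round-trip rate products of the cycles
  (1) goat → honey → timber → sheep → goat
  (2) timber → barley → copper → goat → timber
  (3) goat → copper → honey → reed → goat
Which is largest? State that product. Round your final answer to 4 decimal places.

(1) 4.51 × 0.215 × 0.934 × 1.09 = 0.98716
(2) 1 × 0.951 × 1.15 × 0.993 = 1.08599
(3) 0.891 × 5.1 × 0.166 × 1.34 = 1.01079
Highest is cycle (2) at 1.0860 (>1, arbitrage).

1.0860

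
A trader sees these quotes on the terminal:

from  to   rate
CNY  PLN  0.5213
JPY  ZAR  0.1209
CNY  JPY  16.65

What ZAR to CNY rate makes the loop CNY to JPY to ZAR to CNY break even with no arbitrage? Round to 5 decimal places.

Known legs of the cycle: 16.65 × 0.1209 = 2.012985
For no arbitrage the full-cycle product must be 1, so the missing rate is 1 / 2.012985 ≈ 0.4967747.

0.49677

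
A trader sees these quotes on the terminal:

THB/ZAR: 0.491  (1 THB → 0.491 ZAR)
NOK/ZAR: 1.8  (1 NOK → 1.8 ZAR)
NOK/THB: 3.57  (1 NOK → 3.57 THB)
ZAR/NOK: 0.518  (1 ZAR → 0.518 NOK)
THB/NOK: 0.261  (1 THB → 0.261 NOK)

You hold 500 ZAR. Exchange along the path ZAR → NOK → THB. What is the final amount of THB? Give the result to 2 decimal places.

500 ZAR × 0.518 = 259 NOK
259 NOK × 3.57 = 924.63 THB

924.63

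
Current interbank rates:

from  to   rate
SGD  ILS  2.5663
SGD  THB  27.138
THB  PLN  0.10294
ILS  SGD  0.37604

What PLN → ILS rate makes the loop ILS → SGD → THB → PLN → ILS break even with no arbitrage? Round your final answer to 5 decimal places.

0.95193

Known legs of the cycle: 0.37604 × 27.138 × 0.10294 = 1.0504999741488
For no arbitrage the full-cycle product must be 1, so the missing rate is 1 / 1.0504999741488 ≈ 0.9519277.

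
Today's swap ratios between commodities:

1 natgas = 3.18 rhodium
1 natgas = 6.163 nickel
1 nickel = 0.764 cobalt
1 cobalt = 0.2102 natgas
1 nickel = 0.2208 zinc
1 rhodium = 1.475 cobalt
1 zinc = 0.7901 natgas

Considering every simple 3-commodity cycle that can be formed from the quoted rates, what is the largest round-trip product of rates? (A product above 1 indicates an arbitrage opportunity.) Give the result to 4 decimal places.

zinc→natgas→nickel→zinc: 0.7901 × 6.163 × 0.2208 = 1.07516
natgas→nickel→cobalt→natgas: 6.163 × 0.764 × 0.2102 = 0.98973
rhodium→cobalt→natgas→rhodium: 1.475 × 0.2102 × 3.18 = 0.98594
Maximum is zinc→natgas→nickel→zinc at 1.0752; arbitrage exists.

1.0752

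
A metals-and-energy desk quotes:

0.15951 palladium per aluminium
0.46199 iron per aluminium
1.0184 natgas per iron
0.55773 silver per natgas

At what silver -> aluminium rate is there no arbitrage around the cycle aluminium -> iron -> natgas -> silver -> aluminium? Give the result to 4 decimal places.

Known legs of the cycle: 0.46199 × 1.0184 × 0.55773 = 0.26240673126168
For no arbitrage the full-cycle product must be 1, so the missing rate is 1 / 0.26240673126168 ≈ 3.810878.

3.8109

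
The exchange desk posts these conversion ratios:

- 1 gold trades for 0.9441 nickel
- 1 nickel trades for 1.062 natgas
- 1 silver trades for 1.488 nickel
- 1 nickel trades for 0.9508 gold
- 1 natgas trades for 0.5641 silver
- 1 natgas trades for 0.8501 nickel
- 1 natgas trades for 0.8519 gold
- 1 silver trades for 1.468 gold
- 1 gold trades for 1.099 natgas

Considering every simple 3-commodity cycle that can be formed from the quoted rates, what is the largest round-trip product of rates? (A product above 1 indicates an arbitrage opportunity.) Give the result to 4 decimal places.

gold→natgas→silver→gold: 1.099 × 0.5641 × 1.468 = 0.91008
silver→nickel→natgas→silver: 1.488 × 1.062 × 0.5641 = 0.89142
gold→natgas→nickel→gold: 1.099 × 0.8501 × 0.9508 = 0.88829
gold→nickel→natgas→gold: 0.9441 × 1.062 × 0.8519 = 0.85414
Maximum is gold→natgas→silver→gold at 0.9101; no arbitrage — every cycle loses value.

0.9101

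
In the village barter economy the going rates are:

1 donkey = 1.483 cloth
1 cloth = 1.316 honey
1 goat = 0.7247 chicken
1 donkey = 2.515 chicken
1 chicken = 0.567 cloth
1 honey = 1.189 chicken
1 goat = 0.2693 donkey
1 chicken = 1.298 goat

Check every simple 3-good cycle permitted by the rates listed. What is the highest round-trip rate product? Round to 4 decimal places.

cloth→honey→chicken→cloth: 1.316 × 1.189 × 0.567 = 0.88720
goat→donkey→chicken→goat: 0.2693 × 2.515 × 1.298 = 0.87912
Maximum is cloth→honey→chicken→cloth at 0.8872; no arbitrage — every cycle loses value.

0.8872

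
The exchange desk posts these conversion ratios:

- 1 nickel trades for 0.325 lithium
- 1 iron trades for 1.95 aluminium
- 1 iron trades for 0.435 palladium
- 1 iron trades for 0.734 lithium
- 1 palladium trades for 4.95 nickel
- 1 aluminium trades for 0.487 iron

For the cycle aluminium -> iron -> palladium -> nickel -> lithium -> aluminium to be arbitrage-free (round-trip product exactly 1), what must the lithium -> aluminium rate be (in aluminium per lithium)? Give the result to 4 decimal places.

Known legs of the cycle: 0.487 × 0.435 × 4.95 × 0.325 = 0.34080564375
For no arbitrage the full-cycle product must be 1, so the missing rate is 1 / 0.34080564375 ≈ 2.934224.

2.9342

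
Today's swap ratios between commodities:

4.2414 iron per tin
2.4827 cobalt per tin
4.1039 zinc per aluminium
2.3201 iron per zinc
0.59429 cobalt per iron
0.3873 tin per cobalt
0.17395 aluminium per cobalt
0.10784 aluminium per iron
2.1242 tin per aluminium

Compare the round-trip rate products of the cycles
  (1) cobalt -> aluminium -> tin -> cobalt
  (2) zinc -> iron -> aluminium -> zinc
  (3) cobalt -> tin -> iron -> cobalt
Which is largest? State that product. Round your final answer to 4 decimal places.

(1) 0.17395 × 2.1242 × 2.4827 = 0.91737
(2) 2.3201 × 0.10784 × 4.1039 = 1.02679
(3) 0.3873 × 4.2414 × 0.59429 = 0.97624
Highest is cycle (2) at 1.0268 (>1, arbitrage).

1.0268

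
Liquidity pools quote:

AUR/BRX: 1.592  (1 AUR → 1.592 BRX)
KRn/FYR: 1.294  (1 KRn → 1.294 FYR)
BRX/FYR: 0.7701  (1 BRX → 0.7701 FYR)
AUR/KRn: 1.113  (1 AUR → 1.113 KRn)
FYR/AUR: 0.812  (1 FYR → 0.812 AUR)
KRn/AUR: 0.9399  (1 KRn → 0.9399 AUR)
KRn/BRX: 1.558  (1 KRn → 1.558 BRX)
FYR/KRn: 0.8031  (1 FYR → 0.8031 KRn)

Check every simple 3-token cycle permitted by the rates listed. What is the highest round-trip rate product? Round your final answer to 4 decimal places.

FYR→AUR→KRn→FYR: 0.812 × 1.113 × 1.294 = 1.16946
FYR→AUR→BRX→FYR: 0.812 × 1.592 × 0.7701 = 0.99551
FYR→KRn→BRX→FYR: 0.8031 × 1.558 × 0.7701 = 0.96357
Maximum is FYR→AUR→KRn→FYR at 1.1695; arbitrage exists.

1.1695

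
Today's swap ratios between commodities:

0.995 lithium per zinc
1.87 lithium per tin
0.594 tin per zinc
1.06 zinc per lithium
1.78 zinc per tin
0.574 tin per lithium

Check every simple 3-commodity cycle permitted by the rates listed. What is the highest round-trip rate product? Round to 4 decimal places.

1.1774

lithium→zinc→tin→lithium: 1.06 × 0.594 × 1.87 = 1.17743
lithium→tin→zinc→lithium: 0.574 × 1.78 × 0.995 = 1.01661
Maximum is lithium→zinc→tin→lithium at 1.1774; arbitrage exists.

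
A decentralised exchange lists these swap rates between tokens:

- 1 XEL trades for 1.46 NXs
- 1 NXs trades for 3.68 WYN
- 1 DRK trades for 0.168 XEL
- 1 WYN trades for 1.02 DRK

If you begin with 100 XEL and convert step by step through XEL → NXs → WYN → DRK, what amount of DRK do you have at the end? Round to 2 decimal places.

548.03

100 XEL × 1.46 = 146 NXs
146 NXs × 3.68 = 537.28 WYN
537.28 WYN × 1.02 = 548.0256 DRK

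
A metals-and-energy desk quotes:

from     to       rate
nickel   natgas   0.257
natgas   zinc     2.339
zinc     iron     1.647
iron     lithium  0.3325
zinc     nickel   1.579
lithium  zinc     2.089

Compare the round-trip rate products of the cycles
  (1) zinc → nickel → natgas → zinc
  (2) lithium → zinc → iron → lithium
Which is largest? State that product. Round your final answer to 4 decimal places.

(1) 1.579 × 0.257 × 2.339 = 0.94917
(2) 2.089 × 1.647 × 0.3325 = 1.14399
Highest is cycle (2) at 1.1440 (>1, arbitrage).

1.1440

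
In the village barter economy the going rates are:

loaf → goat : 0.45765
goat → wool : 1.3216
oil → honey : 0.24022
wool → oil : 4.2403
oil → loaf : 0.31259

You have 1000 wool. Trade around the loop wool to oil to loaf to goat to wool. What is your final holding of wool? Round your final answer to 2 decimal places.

801.69

1000 wool × 4.2403 = 4240.3 oil
4240.3 oil × 0.31259 = 1325.475377 loaf
1325.475377 loaf × 0.45765 = 606.60380628405 goat
606.60380628405 goat × 1.3216 = 801.68759038500048 wool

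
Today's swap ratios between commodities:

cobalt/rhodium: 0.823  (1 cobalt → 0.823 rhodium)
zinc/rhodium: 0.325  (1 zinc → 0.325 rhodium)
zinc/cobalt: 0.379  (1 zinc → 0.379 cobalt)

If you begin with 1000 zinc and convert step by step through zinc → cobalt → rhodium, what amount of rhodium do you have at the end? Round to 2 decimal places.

311.92

1000 zinc × 0.379 = 379 cobalt
379 cobalt × 0.823 = 311.917 rhodium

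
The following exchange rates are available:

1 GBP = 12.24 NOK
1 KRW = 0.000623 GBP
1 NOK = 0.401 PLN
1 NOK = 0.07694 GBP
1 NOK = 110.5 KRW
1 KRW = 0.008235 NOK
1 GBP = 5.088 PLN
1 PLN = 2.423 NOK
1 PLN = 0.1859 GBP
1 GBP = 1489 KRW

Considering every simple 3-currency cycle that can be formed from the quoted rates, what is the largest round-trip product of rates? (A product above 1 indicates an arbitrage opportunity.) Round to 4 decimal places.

GBP→PLN→NOK→GBP: 5.088 × 2.423 × 0.07694 = 0.94853
KRW→NOK→GBP→KRW: 0.008235 × 0.07694 × 1489 = 0.94343
GBP→NOK→PLN→GBP: 12.24 × 0.401 × 0.1859 = 0.91244
KRW→GBP→NOK→KRW: 0.000623 × 12.24 × 110.5 = 0.84262
Maximum is GBP→PLN→NOK→GBP at 0.9485; no arbitrage — every cycle loses value.

0.9485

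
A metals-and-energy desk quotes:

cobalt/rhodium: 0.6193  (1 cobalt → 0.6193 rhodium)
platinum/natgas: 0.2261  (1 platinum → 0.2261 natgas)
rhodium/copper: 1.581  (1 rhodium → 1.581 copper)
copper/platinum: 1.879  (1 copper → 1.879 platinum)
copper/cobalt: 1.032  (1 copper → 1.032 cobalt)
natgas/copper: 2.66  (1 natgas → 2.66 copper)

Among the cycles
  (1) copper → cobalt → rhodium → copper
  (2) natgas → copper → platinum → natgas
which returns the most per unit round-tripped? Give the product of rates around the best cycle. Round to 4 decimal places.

(1) 1.032 × 0.6193 × 1.581 = 1.01044
(2) 2.66 × 1.879 × 0.2261 = 1.13008
Highest is cycle (2) at 1.1301 (>1, arbitrage).

1.1301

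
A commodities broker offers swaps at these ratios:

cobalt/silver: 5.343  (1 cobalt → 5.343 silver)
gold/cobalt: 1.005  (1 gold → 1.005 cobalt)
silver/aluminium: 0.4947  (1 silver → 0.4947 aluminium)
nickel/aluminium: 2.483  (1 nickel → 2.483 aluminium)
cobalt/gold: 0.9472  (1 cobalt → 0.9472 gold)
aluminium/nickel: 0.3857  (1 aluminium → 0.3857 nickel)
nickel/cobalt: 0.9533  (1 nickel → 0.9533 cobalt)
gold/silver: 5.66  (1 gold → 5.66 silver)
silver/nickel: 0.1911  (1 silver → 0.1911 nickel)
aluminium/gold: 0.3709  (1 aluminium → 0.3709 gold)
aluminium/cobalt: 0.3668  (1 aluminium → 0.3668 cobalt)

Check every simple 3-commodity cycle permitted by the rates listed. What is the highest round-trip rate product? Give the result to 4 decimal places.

aluminium→gold→silver→aluminium: 0.3709 × 5.66 × 0.4947 = 1.03852
nickel→cobalt→silver→nickel: 0.9533 × 5.343 × 0.1911 = 0.97336
aluminium→cobalt→silver→aluminium: 0.3668 × 5.343 × 0.4947 = 0.96952
Maximum is aluminium→gold→silver→aluminium at 1.0385; arbitrage exists.

1.0385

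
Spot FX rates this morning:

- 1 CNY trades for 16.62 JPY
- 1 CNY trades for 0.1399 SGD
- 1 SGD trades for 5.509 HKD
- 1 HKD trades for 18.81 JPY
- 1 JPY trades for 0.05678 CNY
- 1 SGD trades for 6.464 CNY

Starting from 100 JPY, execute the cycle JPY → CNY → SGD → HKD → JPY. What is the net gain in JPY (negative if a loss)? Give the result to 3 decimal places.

100 JPY × 0.05678 = 5.678 CNY
5.678 CNY × 0.1399 = 0.7943522 SGD
0.7943522 SGD × 5.509 = 4.3760862698 HKD
4.3760862698 HKD × 18.81 = 82.314182734938 JPY
Net change: 82.314182734938 − 100 = -17.685817265062 JPY

-17.686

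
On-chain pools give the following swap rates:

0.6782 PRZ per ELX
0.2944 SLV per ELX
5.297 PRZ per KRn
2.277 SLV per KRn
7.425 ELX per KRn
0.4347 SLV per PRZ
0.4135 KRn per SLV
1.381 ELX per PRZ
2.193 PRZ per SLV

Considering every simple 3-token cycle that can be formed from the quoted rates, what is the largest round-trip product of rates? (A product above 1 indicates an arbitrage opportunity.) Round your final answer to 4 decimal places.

PRZ→SLV→KRn→PRZ: 0.4347 × 0.4135 × 5.297 = 0.95213
SLV→KRn→ELX→SLV: 0.4135 × 7.425 × 0.2944 = 0.90388
PRZ→ELX→SLV→PRZ: 1.381 × 0.2944 × 2.193 = 0.89160
Maximum is PRZ→SLV→KRn→PRZ at 0.9521; no arbitrage — every cycle loses value.

0.9521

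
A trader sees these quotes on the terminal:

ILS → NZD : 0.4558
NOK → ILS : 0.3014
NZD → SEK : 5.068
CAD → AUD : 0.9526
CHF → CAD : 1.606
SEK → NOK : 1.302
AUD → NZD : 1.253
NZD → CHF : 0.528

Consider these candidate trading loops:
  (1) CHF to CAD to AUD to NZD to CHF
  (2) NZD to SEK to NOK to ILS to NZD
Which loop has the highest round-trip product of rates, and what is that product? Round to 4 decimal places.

(1) 1.606 × 0.9526 × 1.253 × 0.528 = 1.01214
(2) 5.068 × 1.302 × 0.3014 × 0.4558 = 0.90649
Highest is cycle (1) at 1.0121 (>1, arbitrage).

1.0121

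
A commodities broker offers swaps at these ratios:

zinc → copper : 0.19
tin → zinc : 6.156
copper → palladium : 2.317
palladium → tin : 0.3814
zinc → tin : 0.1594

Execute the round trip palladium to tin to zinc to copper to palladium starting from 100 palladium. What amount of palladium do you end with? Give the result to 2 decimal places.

103.36

100 palladium × 0.3814 = 38.14 tin
38.14 tin × 6.156 = 234.78984 zinc
234.78984 zinc × 0.19 = 44.6100696 copper
44.6100696 copper × 2.317 = 103.3615312632 palladium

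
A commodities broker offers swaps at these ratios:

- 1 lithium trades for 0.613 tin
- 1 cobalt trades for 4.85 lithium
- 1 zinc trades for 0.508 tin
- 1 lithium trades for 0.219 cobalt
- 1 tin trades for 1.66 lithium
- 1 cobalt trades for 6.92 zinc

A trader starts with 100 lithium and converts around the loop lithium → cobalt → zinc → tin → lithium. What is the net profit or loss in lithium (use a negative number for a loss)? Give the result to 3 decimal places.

100 lithium × 0.219 = 21.9 cobalt
21.9 cobalt × 6.92 = 151.548 zinc
151.548 zinc × 0.508 = 76.986384 tin
76.986384 tin × 1.66 = 127.79739744 lithium
Net change: 127.79739744 − 100 = 27.79739744 lithium

27.797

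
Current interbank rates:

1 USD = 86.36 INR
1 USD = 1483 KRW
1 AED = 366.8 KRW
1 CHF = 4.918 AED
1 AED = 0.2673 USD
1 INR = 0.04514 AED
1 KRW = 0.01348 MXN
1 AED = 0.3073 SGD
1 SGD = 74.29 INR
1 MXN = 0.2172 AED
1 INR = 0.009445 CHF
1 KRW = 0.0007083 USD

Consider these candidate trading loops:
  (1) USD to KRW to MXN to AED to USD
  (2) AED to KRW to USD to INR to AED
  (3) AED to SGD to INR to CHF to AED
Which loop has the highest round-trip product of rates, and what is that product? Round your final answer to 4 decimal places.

(1) 1483 × 0.01348 × 0.2172 × 0.2673 = 1.16062
(2) 366.8 × 0.0007083 × 86.36 × 0.04514 = 1.01279
(3) 0.3073 × 74.29 × 0.009445 × 4.918 = 1.06043
Highest is cycle (1) at 1.1606 (>1, arbitrage).

1.1606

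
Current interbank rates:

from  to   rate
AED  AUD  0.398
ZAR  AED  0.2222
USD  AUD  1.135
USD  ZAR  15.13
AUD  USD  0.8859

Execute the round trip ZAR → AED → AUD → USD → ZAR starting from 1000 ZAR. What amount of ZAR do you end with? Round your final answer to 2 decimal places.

1000 ZAR × 0.2222 = 222.2 AED
222.2 AED × 0.398 = 88.4356 AUD
88.4356 AUD × 0.8859 = 78.34509804 USD
78.34509804 USD × 15.13 = 1185.3613333452 ZAR

1185.36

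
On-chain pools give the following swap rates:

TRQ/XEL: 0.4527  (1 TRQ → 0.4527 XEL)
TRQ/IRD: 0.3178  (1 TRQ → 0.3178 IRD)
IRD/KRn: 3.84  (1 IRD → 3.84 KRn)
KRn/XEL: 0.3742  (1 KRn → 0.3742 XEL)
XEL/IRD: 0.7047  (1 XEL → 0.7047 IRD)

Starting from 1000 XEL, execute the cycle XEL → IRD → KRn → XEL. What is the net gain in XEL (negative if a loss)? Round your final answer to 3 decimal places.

1000 XEL × 0.7047 = 704.7 IRD
704.7 IRD × 3.84 = 2706.048 KRn
2706.048 KRn × 0.3742 = 1012.6031616 XEL
Net change: 1012.6031616 − 1000 = 12.6031616 XEL

12.603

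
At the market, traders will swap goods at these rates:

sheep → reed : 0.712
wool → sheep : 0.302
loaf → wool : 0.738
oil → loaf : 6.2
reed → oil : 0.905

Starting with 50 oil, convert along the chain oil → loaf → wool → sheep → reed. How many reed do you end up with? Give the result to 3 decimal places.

50 oil × 6.2 = 310 loaf
310 loaf × 0.738 = 228.78 wool
228.78 wool × 0.302 = 69.09156 sheep
69.09156 sheep × 0.712 = 49.19319072 reed

49.193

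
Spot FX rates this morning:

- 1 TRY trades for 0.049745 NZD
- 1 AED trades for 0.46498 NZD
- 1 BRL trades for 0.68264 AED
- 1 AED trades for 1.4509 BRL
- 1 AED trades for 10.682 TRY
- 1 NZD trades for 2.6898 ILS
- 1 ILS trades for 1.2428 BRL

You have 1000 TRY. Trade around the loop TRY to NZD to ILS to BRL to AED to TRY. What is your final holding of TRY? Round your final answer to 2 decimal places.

1000 TRY × 0.049745 = 49.745 NZD
49.745 NZD × 2.6898 = 133.804101 ILS
133.804101 ILS × 1.2428 = 166.2917367228 BRL
166.2917367228 BRL × 0.68264 = 113.517391156452192 AED
113.517391156452192 AED × 10.682 = 1212.592772333222314944 TRY

1212.59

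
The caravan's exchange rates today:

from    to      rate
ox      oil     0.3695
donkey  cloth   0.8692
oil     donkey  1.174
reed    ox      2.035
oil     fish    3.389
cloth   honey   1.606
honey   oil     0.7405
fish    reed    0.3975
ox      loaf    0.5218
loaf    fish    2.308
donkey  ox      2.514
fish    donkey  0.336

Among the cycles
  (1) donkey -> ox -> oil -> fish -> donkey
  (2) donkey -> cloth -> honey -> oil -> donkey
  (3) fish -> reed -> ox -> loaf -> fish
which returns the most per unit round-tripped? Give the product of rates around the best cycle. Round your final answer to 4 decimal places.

(1) 2.514 × 0.3695 × 3.389 × 0.336 = 1.05777
(2) 0.8692 × 1.606 × 0.7405 × 1.174 = 1.21355
(3) 0.3975 × 2.035 × 0.5218 × 2.308 = 0.97418
Highest is cycle (2) at 1.2136 (>1, arbitrage).

1.2136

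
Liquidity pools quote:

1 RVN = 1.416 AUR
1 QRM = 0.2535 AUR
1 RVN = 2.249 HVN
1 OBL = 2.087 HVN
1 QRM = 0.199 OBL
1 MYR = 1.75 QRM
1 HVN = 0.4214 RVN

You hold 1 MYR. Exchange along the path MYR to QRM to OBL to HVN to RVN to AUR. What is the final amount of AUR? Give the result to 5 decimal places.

1 MYR × 1.75 = 1.75 QRM
1.75 QRM × 0.199 = 0.34825 OBL
0.34825 OBL × 2.087 = 0.72679775 HVN
0.72679775 HVN × 0.4214 = 0.30627257185 RVN
0.30627257185 RVN × 1.416 = 0.4336819617396 AUR

0.43368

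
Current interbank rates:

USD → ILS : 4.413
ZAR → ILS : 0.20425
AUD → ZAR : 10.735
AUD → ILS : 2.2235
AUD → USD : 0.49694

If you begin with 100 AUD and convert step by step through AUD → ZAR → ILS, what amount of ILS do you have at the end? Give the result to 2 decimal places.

100 AUD × 10.735 = 1073.5 ZAR
1073.5 ZAR × 0.20425 = 219.262375 ILS

219.26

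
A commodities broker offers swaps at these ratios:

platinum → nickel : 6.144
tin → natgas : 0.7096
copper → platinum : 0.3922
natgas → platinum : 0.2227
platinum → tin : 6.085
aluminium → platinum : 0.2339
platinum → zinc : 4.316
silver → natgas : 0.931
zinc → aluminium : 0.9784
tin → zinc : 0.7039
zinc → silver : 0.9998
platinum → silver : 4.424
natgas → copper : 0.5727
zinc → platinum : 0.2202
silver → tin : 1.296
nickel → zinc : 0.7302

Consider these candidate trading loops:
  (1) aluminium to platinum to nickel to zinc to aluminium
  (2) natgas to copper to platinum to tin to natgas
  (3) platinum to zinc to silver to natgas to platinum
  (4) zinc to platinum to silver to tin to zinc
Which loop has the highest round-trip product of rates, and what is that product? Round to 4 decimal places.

1.0267

(1) 0.2339 × 6.144 × 0.7302 × 0.9784 = 1.02669
(2) 0.5727 × 0.3922 × 6.085 × 0.7096 = 0.96986
(3) 4.316 × 0.9998 × 0.931 × 0.2227 = 0.89467
(4) 0.2202 × 4.424 × 1.296 × 0.7039 = 0.88869
Highest is cycle (1) at 1.0267 (>1, arbitrage).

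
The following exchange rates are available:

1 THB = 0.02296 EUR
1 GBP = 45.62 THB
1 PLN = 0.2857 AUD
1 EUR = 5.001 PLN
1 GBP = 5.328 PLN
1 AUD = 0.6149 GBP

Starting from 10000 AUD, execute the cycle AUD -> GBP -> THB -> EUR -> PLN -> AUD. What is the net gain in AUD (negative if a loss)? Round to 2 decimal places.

-797.65

10000 AUD × 0.6149 = 6149 GBP
6149 GBP × 45.62 = 280517.38 THB
280517.38 THB × 0.02296 = 6440.6790448 EUR
6440.6790448 EUR × 5.001 = 32209.8359030448 PLN
32209.8359030448 PLN × 0.2857 = 9202.35011749989936 AUD
Net change: 9202.35011749989936 − 10000 = -797.64988250010064 AUD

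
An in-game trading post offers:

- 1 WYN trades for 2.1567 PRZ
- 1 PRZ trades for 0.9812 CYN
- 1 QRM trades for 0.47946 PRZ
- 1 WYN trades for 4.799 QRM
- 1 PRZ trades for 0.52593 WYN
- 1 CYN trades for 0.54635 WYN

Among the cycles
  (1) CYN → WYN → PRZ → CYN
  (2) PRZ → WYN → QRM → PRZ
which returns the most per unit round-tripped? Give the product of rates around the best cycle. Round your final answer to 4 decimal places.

1.2101

(1) 0.54635 × 2.1567 × 0.9812 = 1.15616
(2) 0.52593 × 4.799 × 0.47946 = 1.21013
Highest is cycle (2) at 1.2101 (>1, arbitrage).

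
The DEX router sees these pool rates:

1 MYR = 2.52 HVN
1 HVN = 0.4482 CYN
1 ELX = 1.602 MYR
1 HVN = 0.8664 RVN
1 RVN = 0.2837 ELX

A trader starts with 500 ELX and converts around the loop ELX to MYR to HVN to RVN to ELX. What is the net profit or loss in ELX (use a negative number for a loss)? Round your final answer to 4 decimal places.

500 ELX × 1.602 = 801 MYR
801 MYR × 2.52 = 2018.52 HVN
2018.52 HVN × 0.8664 = 1748.845728 RVN
1748.845728 RVN × 0.2837 = 496.1475330336 ELX
Net change: 496.1475330336 − 500 = -3.8524669664 ELX

-3.8525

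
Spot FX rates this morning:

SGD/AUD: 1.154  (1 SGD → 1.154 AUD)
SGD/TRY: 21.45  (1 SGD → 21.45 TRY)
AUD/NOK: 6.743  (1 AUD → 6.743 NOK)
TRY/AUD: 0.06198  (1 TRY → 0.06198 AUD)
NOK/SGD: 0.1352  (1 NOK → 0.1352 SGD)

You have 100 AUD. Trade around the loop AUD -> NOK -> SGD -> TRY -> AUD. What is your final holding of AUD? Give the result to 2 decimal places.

100 AUD × 6.743 = 674.3 NOK
674.3 NOK × 0.1352 = 91.16536 SGD
91.16536 SGD × 21.45 = 1955.496972 TRY
1955.496972 TRY × 0.06198 = 121.20170232456 AUD

121.20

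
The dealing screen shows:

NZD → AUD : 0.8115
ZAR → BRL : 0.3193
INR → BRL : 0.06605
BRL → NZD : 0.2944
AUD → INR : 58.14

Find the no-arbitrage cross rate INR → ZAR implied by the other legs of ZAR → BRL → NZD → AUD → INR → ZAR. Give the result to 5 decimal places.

Known legs of the cycle: 0.3193 × 0.2944 × 0.8115 × 58.14 = 4.4350679267712
For no arbitrage the full-cycle product must be 1, so the missing rate is 1 / 4.4350679267712 ≈ 0.2254757.

0.22548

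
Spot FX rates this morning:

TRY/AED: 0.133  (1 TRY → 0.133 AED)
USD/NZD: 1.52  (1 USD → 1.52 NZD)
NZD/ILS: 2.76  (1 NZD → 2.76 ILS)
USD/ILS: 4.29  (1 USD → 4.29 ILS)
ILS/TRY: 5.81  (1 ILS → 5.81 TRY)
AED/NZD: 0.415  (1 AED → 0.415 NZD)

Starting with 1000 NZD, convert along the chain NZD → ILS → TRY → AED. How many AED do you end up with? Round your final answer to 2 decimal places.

2132.73

1000 NZD × 2.76 = 2760 ILS
2760 ILS × 5.81 = 16035.6 TRY
16035.6 TRY × 0.133 = 2132.7348 AED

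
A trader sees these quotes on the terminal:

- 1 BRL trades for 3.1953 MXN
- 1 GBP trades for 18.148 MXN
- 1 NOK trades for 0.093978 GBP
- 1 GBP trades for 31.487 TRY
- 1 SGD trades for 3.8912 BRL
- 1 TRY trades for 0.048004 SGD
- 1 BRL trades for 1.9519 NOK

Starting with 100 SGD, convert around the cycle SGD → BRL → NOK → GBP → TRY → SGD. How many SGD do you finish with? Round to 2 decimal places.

107.89

100 SGD × 3.8912 = 389.12 BRL
389.12 BRL × 1.9519 = 759.523328 NOK
759.523328 NOK × 0.093978 = 71.378483318784 GBP
71.378483318784 GBP × 31.487 = 2247.494304258551808 TRY
2247.494304258551808 TRY × 0.048004 = 107.888716581627520991232 SGD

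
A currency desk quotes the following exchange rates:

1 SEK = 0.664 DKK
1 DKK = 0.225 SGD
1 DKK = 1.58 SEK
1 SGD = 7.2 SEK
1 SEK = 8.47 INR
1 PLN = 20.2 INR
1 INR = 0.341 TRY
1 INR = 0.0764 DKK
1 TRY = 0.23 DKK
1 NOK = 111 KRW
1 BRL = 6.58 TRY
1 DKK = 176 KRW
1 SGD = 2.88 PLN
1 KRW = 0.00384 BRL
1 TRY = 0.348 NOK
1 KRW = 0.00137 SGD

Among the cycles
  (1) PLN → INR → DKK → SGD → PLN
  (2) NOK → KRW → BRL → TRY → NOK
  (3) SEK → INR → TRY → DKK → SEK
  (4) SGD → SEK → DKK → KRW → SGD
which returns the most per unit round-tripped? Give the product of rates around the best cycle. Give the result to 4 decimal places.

(1) 20.2 × 0.0764 × 0.225 × 2.88 = 1.00005
(2) 111 × 0.00384 × 6.58 × 0.348 = 0.97602
(3) 8.47 × 0.341 × 0.23 × 1.58 = 1.04960
(4) 7.2 × 0.664 × 176 × 0.00137 = 1.15275
Highest is cycle (4) at 1.1527 (>1, arbitrage).

1.1527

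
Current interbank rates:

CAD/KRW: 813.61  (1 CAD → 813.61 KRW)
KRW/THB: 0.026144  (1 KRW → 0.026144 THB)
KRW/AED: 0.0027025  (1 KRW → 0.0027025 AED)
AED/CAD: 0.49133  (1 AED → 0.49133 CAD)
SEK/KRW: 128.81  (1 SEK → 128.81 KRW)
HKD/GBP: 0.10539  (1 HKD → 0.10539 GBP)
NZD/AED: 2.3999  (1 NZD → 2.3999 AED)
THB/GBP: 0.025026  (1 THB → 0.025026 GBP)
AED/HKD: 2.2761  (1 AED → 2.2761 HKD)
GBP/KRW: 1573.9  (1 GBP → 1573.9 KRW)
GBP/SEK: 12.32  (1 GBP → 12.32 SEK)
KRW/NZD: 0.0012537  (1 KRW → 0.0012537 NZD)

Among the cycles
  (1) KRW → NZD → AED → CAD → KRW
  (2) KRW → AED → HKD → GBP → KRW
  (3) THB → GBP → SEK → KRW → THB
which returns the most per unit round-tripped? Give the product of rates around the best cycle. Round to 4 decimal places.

1.2028

(1) 0.0012537 × 2.3999 × 0.49133 × 813.61 = 1.20275
(2) 0.0027025 × 2.2761 × 0.10539 × 1573.9 = 1.02031
(3) 0.025026 × 12.32 × 128.81 × 0.026144 = 1.03830
Highest is cycle (1) at 1.2028 (>1, arbitrage).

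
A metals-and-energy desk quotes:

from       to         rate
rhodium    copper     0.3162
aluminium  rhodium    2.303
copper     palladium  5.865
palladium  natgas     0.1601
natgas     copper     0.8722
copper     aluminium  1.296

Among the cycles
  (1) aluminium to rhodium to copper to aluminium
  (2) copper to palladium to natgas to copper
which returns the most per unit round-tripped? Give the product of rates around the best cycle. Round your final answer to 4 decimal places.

0.9438

(1) 2.303 × 0.3162 × 1.296 = 0.94376
(2) 5.865 × 0.1601 × 0.8722 = 0.81898
Highest is cycle (1) at 0.9438 (≤1, no arbitrage).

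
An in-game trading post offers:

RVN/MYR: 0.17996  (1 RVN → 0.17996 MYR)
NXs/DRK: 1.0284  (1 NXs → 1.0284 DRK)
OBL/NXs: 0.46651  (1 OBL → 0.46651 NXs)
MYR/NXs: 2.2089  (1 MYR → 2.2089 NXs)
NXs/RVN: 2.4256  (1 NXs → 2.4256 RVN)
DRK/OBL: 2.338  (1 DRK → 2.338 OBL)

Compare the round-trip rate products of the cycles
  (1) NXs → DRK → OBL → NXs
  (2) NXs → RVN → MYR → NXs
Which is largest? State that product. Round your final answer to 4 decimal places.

1.1217

(1) 1.0284 × 2.338 × 0.46651 = 1.12168
(2) 2.4256 × 0.17996 × 2.2089 = 0.96421
Highest is cycle (1) at 1.1217 (>1, arbitrage).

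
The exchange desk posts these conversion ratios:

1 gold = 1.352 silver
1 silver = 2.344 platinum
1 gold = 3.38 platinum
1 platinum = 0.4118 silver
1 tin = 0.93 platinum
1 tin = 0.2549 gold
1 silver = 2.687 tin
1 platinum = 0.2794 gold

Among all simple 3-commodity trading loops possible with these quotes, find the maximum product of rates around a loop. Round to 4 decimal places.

platinum→silver→tin→platinum: 0.4118 × 2.687 × 0.93 = 1.02905
gold→silver→tin→gold: 1.352 × 2.687 × 0.2549 = 0.92601
gold→silver→platinum→gold: 1.352 × 2.344 × 0.2794 = 0.88544
Maximum is platinum→silver→tin→platinum at 1.0291; arbitrage exists.

1.0291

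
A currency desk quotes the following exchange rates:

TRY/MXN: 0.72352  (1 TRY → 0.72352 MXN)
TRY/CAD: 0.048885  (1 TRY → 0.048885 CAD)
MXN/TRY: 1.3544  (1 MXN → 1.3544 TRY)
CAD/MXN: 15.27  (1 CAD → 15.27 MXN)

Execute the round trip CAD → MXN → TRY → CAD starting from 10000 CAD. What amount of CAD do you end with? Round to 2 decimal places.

10110.24

10000 CAD × 15.27 = 152700 MXN
152700 MXN × 1.3544 = 206816.88 TRY
206816.88 TRY × 0.048885 = 10110.2431788 CAD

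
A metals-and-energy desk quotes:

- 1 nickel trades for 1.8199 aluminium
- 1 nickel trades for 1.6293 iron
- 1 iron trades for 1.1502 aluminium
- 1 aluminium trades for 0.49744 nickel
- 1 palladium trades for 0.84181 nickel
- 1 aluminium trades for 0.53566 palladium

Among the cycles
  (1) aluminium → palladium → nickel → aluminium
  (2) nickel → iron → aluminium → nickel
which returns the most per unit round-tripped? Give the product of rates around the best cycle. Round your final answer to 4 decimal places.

(1) 0.53566 × 0.84181 × 1.8199 = 0.82064
(2) 1.6293 × 1.1502 × 0.49744 = 0.93221
Highest is cycle (2) at 0.9322 (≤1, no arbitrage).

0.9322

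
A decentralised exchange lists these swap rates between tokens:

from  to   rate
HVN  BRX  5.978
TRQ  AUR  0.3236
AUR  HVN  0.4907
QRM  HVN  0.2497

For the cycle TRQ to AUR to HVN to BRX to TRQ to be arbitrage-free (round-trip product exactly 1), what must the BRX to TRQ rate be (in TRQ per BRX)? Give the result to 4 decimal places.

1.0535

Known legs of the cycle: 0.3236 × 0.4907 × 5.978 = 0.94924972856
For no arbitrage the full-cycle product must be 1, so the missing rate is 1 / 0.94924972856 ≈ 1.053464.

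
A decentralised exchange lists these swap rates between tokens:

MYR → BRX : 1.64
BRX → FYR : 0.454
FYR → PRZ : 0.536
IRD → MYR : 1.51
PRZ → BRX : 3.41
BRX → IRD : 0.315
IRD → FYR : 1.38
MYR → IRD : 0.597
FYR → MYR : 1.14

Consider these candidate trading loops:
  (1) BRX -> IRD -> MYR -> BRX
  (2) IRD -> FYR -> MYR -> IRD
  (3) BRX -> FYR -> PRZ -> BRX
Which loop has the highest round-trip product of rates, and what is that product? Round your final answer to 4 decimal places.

(1) 0.315 × 1.51 × 1.64 = 0.78007
(2) 1.38 × 1.14 × 0.597 = 0.93920
(3) 0.454 × 0.536 × 3.41 = 0.82980
Highest is cycle (2) at 0.9392 (≤1, no arbitrage).

0.9392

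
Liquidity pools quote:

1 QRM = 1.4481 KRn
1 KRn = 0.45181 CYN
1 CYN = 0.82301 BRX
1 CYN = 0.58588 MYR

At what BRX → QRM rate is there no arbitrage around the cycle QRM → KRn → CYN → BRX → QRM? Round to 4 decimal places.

Known legs of the cycle: 1.4481 × 0.45181 × 0.82301 = 0.53846751086361
For no arbitrage the full-cycle product must be 1, so the missing rate is 1 / 0.53846751086361 ≈ 1.857122.

1.8571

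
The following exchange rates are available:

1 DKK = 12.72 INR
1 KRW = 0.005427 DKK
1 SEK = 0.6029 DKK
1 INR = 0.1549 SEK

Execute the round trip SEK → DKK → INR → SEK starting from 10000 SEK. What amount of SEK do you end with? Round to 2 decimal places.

11879.11

10000 SEK × 0.6029 = 6029 DKK
6029 DKK × 12.72 = 76688.88 INR
76688.88 INR × 0.1549 = 11879.107512 SEK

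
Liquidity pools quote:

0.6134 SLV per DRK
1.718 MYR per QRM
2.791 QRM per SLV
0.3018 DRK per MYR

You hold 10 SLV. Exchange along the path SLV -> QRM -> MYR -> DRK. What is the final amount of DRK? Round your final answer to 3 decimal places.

10 SLV × 2.791 = 27.91 QRM
27.91 QRM × 1.718 = 47.94938 MYR
47.94938 MYR × 0.3018 = 14.471122884 DRK

14.471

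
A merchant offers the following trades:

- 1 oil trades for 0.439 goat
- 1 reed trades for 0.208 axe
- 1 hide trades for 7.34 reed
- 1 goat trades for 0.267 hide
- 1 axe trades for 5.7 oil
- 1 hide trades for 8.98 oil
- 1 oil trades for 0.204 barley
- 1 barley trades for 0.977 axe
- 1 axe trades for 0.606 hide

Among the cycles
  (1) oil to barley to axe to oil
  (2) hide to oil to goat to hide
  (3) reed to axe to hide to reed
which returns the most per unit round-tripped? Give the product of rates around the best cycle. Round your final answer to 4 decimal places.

1.1361

(1) 0.204 × 0.977 × 5.7 = 1.13606
(2) 8.98 × 0.439 × 0.267 = 1.05257
(3) 0.208 × 0.606 × 7.34 = 0.92519
Highest is cycle (1) at 1.1361 (>1, arbitrage).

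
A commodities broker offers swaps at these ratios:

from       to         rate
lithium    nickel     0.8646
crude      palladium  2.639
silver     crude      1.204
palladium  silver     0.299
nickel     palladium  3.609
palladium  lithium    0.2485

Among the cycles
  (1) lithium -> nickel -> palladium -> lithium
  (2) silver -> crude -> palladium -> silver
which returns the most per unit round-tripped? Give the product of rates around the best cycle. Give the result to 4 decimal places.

0.9500

(1) 0.8646 × 3.609 × 0.2485 = 0.77540
(2) 1.204 × 2.639 × 0.299 = 0.95003
Highest is cycle (2) at 0.9500 (≤1, no arbitrage).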